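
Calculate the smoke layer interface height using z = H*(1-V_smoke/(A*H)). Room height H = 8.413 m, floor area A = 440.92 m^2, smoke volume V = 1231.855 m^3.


V/(A*H) = 0.33208
1 - 0.33208 = 0.66792
z = 8.413 * 0.66792 = 5.6192 m

5.6192 m


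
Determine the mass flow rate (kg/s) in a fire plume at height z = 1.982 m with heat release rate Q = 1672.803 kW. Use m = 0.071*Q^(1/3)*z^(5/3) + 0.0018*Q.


Q^(1/3) = 11.871
z^(5/3) = 3.1273
First term = 0.071 * 11.871 * 3.1273 = 2.6358
Second term = 0.0018 * 1672.803 = 3.0110
m = 5.6468 kg/s

5.6468 kg/s


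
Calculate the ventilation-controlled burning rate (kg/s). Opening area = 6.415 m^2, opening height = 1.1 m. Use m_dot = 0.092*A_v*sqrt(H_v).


sqrt(H_v) = 1.0488
m_dot = 0.092 * 6.415 * 1.0488 = 0.61899 kg/s

0.61899 kg/s


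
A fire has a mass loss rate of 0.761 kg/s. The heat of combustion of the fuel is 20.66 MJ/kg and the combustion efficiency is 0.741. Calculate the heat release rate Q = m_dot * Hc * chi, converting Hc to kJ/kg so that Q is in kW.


Hc = 20.66 MJ/kg = 20.66 * 1000 kJ/kg = 20660 kJ/kg
Q = 0.761 kg/s * 20660 kJ/kg * 0.741 = 11650 kW

11650 kW


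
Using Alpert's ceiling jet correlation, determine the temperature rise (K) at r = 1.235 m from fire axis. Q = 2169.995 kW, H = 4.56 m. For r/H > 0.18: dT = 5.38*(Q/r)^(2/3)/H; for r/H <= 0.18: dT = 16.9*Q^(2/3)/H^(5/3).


r/H = 1.235 / 4.56 = 0.27083
r/H > 0.18, so dT = 5.38*(Q/r)^(2/3)/H
Q/r = 1757.1
(Q/r)^(2/3) = 145.61
dT = 5.38 * 145.61 / 4.56 = 171.80 K

171.80 K


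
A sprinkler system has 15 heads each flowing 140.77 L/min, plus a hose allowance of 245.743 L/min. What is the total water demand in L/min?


Sprinkler demand = 15 * 140.77 = 2111.55 L/min
Total = 2111.55 + 245.743 = 2357.293 L/min

2357.293 L/min


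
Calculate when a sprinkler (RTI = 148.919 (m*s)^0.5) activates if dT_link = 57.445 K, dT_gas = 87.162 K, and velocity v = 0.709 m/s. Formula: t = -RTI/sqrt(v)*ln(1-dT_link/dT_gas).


dT_link/dT_gas = 0.65906
ln(1 - 0.65906) = -1.0760
t = -148.919 / sqrt(0.709) * -1.0760 = 190.31 s

190.31 s


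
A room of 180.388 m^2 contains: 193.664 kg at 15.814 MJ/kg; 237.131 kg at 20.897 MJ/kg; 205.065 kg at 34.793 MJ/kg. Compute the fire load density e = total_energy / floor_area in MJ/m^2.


Total energy = 193.664*15.814 + 237.131*20.897 + 205.065*34.793
= 3062.602 + 4955.327 + 7134.827
= 15152.76 MJ
e = 15152.76 / 180.388 = 84.001 MJ/m^2

84.001 MJ/m^2


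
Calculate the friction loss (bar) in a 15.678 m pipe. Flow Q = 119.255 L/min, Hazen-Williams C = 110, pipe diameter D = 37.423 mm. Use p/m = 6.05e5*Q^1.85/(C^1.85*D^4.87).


Q^1.85 = 6942.0
C^1.85 = 5978.3
D^4.87 = 4.5834e+07
p/m = 0.015328 bar/m
p_total = 0.015328 * 15.678 = 0.24031 bar

0.24031 bar


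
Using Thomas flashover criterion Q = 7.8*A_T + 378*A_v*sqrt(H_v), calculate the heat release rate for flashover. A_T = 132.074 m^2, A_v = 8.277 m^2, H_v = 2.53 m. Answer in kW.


7.8*A_T = 1030.2
sqrt(H_v) = 1.5906
378*A_v*sqrt(H_v) = 4976.5
Q = 1030.2 + 4976.5 = 6006.7 kW

6006.7 kW


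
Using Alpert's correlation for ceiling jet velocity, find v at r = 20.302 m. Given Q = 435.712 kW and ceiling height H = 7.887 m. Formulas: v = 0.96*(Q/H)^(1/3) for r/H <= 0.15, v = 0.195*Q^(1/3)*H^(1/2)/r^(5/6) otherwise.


r/H = 20.302 / 7.887 = 2.5741
r/H > 0.15, so v = 0.195*Q^(1/3)*H^(1/2)/r^(5/6)
Q^(1/3) = 7.5811
H^(1/2) = 2.8084
r^(5/6) = 12.292
v = 0.195 * 7.5811 * 2.8084 / 12.292 = 0.33776 m/s

0.33776 m/s


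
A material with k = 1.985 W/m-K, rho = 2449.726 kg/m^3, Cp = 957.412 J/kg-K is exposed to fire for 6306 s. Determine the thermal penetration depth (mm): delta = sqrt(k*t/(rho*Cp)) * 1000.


alpha = 1.985 / (2449.726 * 957.412) = 8.4634e-07 m^2/s
alpha * t = 0.0053370
delta = sqrt(0.0053370) * 1000 = 73.055 mm

73.055 mm


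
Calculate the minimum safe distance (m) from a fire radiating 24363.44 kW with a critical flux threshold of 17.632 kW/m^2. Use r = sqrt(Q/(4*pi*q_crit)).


4*pi*q_crit = 221.57
Q/(4*pi*q_crit) = 109.96
r = sqrt(109.96) = 10.486 m

10.486 m


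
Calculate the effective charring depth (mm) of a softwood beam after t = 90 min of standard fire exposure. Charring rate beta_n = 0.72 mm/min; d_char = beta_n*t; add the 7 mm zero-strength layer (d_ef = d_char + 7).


d_char = 0.72 * 90 = 64.8 mm
d_ef = 64.8 + 1.0*7 = 71.8 mm

71.8 mm


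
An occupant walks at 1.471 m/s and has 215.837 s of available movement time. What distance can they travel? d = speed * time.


d = 1.471 * 215.837 = 317.50 m

317.50 m


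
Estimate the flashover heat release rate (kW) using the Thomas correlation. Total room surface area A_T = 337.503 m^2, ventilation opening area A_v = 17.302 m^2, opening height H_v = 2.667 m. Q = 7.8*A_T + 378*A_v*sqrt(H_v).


7.8*A_T = 2632.5
sqrt(H_v) = 1.6331
378*A_v*sqrt(H_v) = 10681
Q = 2632.5 + 10681 = 13313 kW

13313 kW


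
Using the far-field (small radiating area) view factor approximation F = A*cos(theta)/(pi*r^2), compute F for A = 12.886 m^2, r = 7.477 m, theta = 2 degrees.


cos(2 deg) = 0.99939
pi*r^2 = 175.63
F = 12.886 * 0.99939 / 175.63 = 0.073324

0.073324


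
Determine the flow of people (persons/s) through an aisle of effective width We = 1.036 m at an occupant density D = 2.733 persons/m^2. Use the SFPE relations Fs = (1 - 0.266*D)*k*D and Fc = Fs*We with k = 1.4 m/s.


1 - 0.266*D = 1 - 0.266*2.733 = 0.27302
Fs = 0.27302 * 1.4 * 2.733 = 1.0446 persons/(s*m)
Fc = 1.0446 * 1.036 = 1.0822 persons/s

1.0822 persons/s


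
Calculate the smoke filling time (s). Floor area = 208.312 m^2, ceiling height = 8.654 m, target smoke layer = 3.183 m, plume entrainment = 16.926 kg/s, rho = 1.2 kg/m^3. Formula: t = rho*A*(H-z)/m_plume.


H - z = 5.471 m
t = 1.2 * 208.312 * 5.471 / 16.926 = 80.799 s

80.799 s


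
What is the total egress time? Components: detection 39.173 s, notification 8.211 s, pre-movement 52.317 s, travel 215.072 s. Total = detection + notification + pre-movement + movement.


Total = 39.173 + 8.211 + 52.317 + 215.072 = 314.773 s

314.773 s


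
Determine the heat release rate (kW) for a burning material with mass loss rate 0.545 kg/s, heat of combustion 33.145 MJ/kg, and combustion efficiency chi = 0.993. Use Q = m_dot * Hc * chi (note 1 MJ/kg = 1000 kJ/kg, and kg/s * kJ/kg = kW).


Hc = 33.145 MJ/kg = 33.145 * 1000 kJ/kg = 33145 kJ/kg
Q = 0.545 kg/s * 33145 kJ/kg * 0.993 = 17938 kW

17938 kW


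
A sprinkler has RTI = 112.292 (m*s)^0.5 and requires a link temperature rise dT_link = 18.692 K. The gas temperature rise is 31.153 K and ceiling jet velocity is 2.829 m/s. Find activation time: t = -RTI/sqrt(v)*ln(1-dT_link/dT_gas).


dT_link/dT_gas = 0.60001
ln(1 - 0.60001) = -0.91631
t = -112.292 / sqrt(2.829) * -0.91631 = 61.175 s

61.175 s


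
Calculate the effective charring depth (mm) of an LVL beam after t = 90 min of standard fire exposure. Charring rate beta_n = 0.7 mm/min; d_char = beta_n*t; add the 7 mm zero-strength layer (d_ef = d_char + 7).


d_char = 0.7 * 90 = 63 mm
d_ef = 63 + 1.0*7 = 70 mm

70 mm


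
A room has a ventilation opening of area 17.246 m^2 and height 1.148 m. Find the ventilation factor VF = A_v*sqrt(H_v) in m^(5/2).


sqrt(H_v) = 1.0714
VF = 17.246 * 1.0714 = 18.478 m^(5/2)

18.478 m^(5/2)


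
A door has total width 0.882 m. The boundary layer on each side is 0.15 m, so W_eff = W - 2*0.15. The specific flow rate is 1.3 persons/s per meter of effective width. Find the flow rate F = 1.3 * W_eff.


W_eff = 0.882 - 0.30 = 0.582 m
F = 1.3 * 0.582 = 0.75660 persons/s

0.75660 persons/s


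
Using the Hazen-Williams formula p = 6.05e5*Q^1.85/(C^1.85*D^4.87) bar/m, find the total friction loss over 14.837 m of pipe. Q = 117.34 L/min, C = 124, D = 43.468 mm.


Q^1.85 = 6737.1
C^1.85 = 7461.6
D^4.87 = 9.5036e+07
p/m = 0.0057480 bar/m
p_total = 0.0057480 * 14.837 = 0.085283 bar

0.085283 bar


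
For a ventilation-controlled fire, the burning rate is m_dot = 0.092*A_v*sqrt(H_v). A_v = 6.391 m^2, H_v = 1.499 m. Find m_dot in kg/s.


sqrt(H_v) = 1.2243
m_dot = 0.092 * 6.391 * 1.2243 = 0.71988 kg/s

0.71988 kg/s


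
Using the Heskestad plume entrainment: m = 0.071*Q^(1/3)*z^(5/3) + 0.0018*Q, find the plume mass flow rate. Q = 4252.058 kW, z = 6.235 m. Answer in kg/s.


Q^(1/3) = 16.201
z^(5/3) = 21.122
First term = 0.071 * 16.201 * 21.122 = 24.295
Second term = 0.0018 * 4252.058 = 7.6537
m = 31.949 kg/s

31.949 kg/s


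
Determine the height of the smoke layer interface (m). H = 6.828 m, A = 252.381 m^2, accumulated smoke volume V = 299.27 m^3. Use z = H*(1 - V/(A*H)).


V/(A*H) = 0.17367
1 - 0.17367 = 0.82633
z = 6.828 * 0.82633 = 5.6422 m

5.6422 m


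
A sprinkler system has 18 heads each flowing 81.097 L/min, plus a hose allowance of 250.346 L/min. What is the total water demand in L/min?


Sprinkler demand = 18 * 81.097 = 1459.746 L/min
Total = 1459.746 + 250.346 = 1710.092 L/min

1710.092 L/min


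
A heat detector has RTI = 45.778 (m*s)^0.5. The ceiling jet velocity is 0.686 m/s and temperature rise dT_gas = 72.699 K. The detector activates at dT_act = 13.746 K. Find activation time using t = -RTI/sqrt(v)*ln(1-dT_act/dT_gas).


dT_act/dT_gas = 0.18908
ln(1 - 0.18908) = -0.20959
t = -45.778 / sqrt(0.686) * -0.20959 = 11.584 s

11.584 s


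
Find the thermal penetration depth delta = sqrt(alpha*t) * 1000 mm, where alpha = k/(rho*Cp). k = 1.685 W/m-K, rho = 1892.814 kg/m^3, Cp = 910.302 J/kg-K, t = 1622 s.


alpha = 1.685 / (1892.814 * 910.302) = 9.7793e-07 m^2/s
alpha * t = 0.0015862
delta = sqrt(0.0015862) * 1000 = 39.827 mm

39.827 mm


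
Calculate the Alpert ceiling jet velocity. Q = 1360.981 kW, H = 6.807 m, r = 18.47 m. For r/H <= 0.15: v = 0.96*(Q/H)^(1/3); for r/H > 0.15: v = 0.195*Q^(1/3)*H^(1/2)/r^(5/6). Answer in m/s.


r/H = 18.47 / 6.807 = 2.7134
r/H > 0.15, so v = 0.195*Q^(1/3)*H^(1/2)/r^(5/6)
Q^(1/3) = 11.082
H^(1/2) = 2.6090
r^(5/6) = 11.360
v = 0.195 * 11.082 * 2.6090 / 11.360 = 0.49630 m/s

0.49630 m/s


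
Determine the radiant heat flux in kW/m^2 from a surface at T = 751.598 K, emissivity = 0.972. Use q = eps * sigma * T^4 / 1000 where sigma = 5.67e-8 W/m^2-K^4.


T^4 = 3.1911e+11
q = 0.972 * 5.67e-8 * 3.1911e+11 / 1000 = 17.587 kW/m^2

17.587 kW/m^2


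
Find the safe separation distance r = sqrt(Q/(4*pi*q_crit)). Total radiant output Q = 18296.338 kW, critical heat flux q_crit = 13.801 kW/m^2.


4*pi*q_crit = 173.43
Q/(4*pi*q_crit) = 105.50
r = sqrt(105.50) = 10.271 m

10.271 m


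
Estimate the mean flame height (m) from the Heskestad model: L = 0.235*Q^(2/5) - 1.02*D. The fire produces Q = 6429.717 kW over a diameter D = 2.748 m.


Q^(2/5) = 33.364
0.235 * Q^(2/5) = 7.8405
1.02 * D = 2.8030
L = 5.0376 m

5.0376 m


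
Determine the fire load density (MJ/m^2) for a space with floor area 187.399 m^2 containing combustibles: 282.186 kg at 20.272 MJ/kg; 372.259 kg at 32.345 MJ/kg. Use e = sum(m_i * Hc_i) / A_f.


Total energy = 282.186*20.272 + 372.259*32.345
= 5720.475 + 12040.72
= 17761.19 MJ
e = 17761.19 / 187.399 = 94.777 MJ/m^2

94.777 MJ/m^2


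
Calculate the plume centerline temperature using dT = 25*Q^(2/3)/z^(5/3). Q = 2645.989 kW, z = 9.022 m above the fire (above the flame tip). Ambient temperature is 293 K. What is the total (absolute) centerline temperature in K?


Q^(2/3) = 191.30
z^(5/3) = 39.100
dT = 25 * 191.30 / 39.100 = 122.32 K
T = 293 + 122.32 = 415.32 K

415.32 K


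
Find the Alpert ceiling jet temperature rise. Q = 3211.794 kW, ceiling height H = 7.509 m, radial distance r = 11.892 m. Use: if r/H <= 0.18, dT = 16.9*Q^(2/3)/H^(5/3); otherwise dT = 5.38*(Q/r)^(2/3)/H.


r/H = 11.892 / 7.509 = 1.5837
r/H > 0.18, so dT = 5.38*(Q/r)^(2/3)/H
Q/r = 270.08
(Q/r)^(2/3) = 41.783
dT = 5.38 * 41.783 / 7.509 = 29.936 K

29.936 K


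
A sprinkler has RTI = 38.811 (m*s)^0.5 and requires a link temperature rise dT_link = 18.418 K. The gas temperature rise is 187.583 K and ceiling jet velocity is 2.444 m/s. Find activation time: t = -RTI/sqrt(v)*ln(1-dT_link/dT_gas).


dT_link/dT_gas = 0.098186
ln(1 - 0.098186) = -0.10335
t = -38.811 / sqrt(2.444) * -0.10335 = 2.5657 s

2.5657 s


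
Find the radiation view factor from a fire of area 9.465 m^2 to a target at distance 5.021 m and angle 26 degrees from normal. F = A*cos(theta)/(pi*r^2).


cos(26 deg) = 0.89879
pi*r^2 = 79.201
F = 9.465 * 0.89879 / 79.201 = 0.10741

0.10741


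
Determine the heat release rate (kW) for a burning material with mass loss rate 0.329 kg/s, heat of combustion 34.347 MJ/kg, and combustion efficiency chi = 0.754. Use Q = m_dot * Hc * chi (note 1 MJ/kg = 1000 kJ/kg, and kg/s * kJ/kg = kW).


Hc = 34.347 MJ/kg = 34.347 * 1000 kJ/kg = 34347 kJ/kg
Q = 0.329 kg/s * 34347 kJ/kg * 0.754 = 8520.3 kW

8520.3 kW


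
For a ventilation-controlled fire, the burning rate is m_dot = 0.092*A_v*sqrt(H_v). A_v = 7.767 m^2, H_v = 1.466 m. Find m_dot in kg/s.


sqrt(H_v) = 1.2108
m_dot = 0.092 * 7.767 * 1.2108 = 0.86518 kg/s

0.86518 kg/s


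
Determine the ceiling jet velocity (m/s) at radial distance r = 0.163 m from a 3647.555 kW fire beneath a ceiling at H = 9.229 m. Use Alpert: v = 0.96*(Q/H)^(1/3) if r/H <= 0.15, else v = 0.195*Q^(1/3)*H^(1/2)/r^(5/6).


r/H = 0.163 / 9.229 = 0.017662
r/H <= 0.15, so v = 0.96*(Q/H)^(1/3)
Q/H = 395.23
(Q/H)^(1/3) = 7.3386
v = 0.96 * 7.3386 = 7.0451 m/s

7.0451 m/s


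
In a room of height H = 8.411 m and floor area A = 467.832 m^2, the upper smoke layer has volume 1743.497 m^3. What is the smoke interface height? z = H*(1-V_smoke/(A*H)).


V/(A*H) = 0.44308
1 - 0.44308 = 0.55692
z = 8.411 * 0.55692 = 4.6842 m

4.6842 m


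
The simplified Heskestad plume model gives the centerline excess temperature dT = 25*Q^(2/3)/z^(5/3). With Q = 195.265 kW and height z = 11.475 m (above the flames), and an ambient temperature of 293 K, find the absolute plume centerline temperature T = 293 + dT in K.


Q^(2/3) = 33.658
z^(5/3) = 58.379
dT = 25 * 33.658 / 58.379 = 14.413 K
T = 293 + 14.413 = 307.41 K

307.41 K


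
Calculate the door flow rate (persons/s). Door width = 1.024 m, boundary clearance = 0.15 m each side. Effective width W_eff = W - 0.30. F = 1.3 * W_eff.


W_eff = 1.024 - 0.30 = 0.724 m
F = 1.3 * 0.724 = 0.94120 persons/s

0.94120 persons/s


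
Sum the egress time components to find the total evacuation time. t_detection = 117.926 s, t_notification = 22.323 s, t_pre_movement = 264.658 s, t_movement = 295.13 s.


Total = 117.926 + 22.323 + 264.658 + 295.13 = 700.037 s

700.037 s


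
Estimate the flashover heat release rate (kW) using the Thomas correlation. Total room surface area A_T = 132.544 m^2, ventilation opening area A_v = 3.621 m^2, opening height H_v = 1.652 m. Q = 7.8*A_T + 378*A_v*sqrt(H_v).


7.8*A_T = 1033.8
sqrt(H_v) = 1.2853
378*A_v*sqrt(H_v) = 1759.2
Q = 1033.8 + 1759.2 = 2793.1 kW

2793.1 kW


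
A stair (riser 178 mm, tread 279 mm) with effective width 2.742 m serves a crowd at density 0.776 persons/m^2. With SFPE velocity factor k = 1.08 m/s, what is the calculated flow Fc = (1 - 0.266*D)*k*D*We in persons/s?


1 - 0.266*D = 1 - 0.266*0.776 = 0.79358
Fs = 0.79358 * 1.08 * 0.776 = 0.66509 persons/(s*m)
Fc = 0.66509 * 2.742 = 1.8237 persons/s

1.8237 persons/s


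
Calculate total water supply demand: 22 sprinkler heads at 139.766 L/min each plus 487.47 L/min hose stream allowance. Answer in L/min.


Sprinkler demand = 22 * 139.766 = 3074.852 L/min
Total = 3074.852 + 487.47 = 3562.322 L/min

3562.322 L/min


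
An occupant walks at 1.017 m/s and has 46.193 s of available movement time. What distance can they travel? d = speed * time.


d = 1.017 * 46.193 = 46.978 m

46.978 m


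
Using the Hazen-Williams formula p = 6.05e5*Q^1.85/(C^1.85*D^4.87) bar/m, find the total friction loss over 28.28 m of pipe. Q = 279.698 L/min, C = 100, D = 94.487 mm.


Q^1.85 = 33603
C^1.85 = 5011.9
D^4.87 = 4.1693e+09
p/m = 0.00097290 bar/m
p_total = 0.00097290 * 28.28 = 0.027514 bar

0.027514 bar


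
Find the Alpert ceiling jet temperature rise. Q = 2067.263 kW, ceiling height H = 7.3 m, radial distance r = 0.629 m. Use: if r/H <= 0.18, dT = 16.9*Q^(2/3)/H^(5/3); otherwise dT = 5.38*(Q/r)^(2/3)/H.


r/H = 0.629 / 7.3 = 0.086164
r/H <= 0.18, so dT = 16.9*Q^(2/3)/H^(5/3)
Q^(2/3) = 162.28
H^(5/3) = 27.471
dT = 16.9 * 162.28 / 27.471 = 99.834 K

99.834 K


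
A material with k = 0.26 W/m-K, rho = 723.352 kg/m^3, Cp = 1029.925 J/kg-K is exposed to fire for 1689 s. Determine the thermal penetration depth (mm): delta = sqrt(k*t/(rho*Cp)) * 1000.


alpha = 0.26 / (723.352 * 1029.925) = 3.4899e-07 m^2/s
alpha * t = 0.00058945
delta = sqrt(0.00058945) * 1000 = 24.279 mm

24.279 mm


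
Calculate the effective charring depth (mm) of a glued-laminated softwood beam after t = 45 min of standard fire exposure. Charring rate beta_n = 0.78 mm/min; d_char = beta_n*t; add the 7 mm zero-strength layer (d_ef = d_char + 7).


d_char = 0.78 * 45 = 35.1 mm
d_ef = 35.1 + 1.0*7 = 42.1 mm

42.1 mm


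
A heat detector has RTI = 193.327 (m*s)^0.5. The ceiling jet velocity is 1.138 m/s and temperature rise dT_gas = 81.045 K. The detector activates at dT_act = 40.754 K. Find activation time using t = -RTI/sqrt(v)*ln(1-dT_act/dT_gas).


dT_act/dT_gas = 0.50286
ln(1 - 0.50286) = -0.69888
t = -193.327 / sqrt(1.138) * -0.69888 = 126.65 s

126.65 s


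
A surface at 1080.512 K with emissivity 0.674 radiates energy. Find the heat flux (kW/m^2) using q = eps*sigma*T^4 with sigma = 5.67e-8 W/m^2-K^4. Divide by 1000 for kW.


T^4 = 1.3631e+12
q = 0.674 * 5.67e-8 * 1.3631e+12 / 1000 = 52.091 kW/m^2

52.091 kW/m^2


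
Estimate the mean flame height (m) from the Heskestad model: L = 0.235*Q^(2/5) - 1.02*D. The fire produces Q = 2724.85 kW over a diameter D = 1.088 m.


Q^(2/5) = 23.667
0.235 * Q^(2/5) = 5.5617
1.02 * D = 1.1098
L = 4.4519 m

4.4519 m


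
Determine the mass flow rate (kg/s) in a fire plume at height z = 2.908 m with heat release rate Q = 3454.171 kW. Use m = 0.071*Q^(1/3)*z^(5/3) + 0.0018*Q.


Q^(1/3) = 15.116
z^(5/3) = 5.9246
First term = 0.071 * 15.116 * 5.9246 = 6.3586
Second term = 0.0018 * 3454.171 = 6.2175
m = 12.576 kg/s

12.576 kg/s


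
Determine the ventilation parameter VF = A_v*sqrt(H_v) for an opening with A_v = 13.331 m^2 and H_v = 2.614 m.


sqrt(H_v) = 1.6168
VF = 13.331 * 1.6168 = 21.553 m^(5/2)

21.553 m^(5/2)


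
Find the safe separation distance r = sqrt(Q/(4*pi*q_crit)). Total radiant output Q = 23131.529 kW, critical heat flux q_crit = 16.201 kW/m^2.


4*pi*q_crit = 203.59
Q/(4*pi*q_crit) = 113.62
r = sqrt(113.62) = 10.659 m

10.659 m


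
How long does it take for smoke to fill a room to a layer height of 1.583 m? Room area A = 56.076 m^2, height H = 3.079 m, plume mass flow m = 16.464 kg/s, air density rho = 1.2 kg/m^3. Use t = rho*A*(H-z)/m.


H - z = 1.496 m
t = 1.2 * 56.076 * 1.496 / 16.464 = 6.1144 s

6.1144 s


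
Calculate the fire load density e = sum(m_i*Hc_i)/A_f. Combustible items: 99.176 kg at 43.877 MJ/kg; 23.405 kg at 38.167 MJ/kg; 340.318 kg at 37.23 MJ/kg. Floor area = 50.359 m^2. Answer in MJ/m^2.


Total energy = 99.176*43.877 + 23.405*38.167 + 340.318*37.23
= 4351.545 + 893.2986 + 12670.04
= 17914.88 MJ
e = 17914.88 / 50.359 = 355.74 MJ/m^2

355.74 MJ/m^2


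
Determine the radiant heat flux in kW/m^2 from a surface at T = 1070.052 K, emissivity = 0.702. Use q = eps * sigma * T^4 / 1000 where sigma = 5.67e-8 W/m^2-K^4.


T^4 = 1.3111e+12
q = 0.702 * 5.67e-8 * 1.3111e+12 / 1000 = 52.184 kW/m^2

52.184 kW/m^2


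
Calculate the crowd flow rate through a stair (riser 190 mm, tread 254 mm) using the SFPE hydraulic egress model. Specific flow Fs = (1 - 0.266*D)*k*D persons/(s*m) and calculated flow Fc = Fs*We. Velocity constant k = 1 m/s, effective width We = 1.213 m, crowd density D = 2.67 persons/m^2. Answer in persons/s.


1 - 0.266*D = 1 - 0.266*2.67 = 0.28978
Fs = 0.28978 * 1 * 2.67 = 0.77371 persons/(s*m)
Fc = 0.77371 * 1.213 = 0.93851 persons/s

0.93851 persons/s


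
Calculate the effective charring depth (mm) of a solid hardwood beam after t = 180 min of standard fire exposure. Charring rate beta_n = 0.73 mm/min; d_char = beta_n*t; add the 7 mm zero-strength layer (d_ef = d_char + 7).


d_char = 0.73 * 180 = 131.4 mm
d_ef = 131.4 + 1.0*7 = 138.4 mm

138.4 mm


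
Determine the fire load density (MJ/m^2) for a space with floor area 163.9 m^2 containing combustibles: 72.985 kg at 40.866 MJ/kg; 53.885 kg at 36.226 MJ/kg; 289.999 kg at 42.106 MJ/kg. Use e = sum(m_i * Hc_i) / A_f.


Total energy = 72.985*40.866 + 53.885*36.226 + 289.999*42.106
= 2982.605 + 1952.038 + 12210.70
= 17145.34 MJ
e = 17145.34 / 163.9 = 104.61 MJ/m^2

104.61 MJ/m^2


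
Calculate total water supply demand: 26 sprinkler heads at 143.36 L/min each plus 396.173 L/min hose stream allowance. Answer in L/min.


Sprinkler demand = 26 * 143.36 = 3727.36 L/min
Total = 3727.36 + 396.173 = 4123.533 L/min

4123.533 L/min


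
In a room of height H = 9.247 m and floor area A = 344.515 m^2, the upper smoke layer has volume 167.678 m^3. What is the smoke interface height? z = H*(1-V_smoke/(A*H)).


V/(A*H) = 0.052634
1 - 0.052634 = 0.94737
z = 9.247 * 0.94737 = 8.7603 m

8.7603 m


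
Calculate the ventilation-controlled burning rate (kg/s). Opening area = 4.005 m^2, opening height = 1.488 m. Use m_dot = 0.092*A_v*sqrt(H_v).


sqrt(H_v) = 1.2198
m_dot = 0.092 * 4.005 * 1.2198 = 0.44946 kg/s

0.44946 kg/s


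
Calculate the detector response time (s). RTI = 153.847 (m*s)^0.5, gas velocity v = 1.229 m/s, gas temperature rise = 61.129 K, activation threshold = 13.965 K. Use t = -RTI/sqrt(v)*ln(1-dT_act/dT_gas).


dT_act/dT_gas = 0.22845
ln(1 - 0.22845) = -0.25936
t = -153.847 / sqrt(1.229) * -0.25936 = 35.992 s

35.992 s


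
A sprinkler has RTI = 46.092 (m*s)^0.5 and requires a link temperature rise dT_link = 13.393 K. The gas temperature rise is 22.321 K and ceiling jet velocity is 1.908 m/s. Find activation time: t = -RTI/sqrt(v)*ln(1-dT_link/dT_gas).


dT_link/dT_gas = 0.60002
ln(1 - 0.60002) = -0.91634
t = -46.092 / sqrt(1.908) * -0.91634 = 30.577 s

30.577 s


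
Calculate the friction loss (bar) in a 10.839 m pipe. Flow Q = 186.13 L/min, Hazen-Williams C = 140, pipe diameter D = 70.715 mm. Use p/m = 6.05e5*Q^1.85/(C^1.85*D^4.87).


Q^1.85 = 15818
C^1.85 = 9339.8
D^4.87 = 1.0165e+09
p/m = 0.0010080 bar/m
p_total = 0.0010080 * 10.839 = 0.010926 bar

0.010926 bar


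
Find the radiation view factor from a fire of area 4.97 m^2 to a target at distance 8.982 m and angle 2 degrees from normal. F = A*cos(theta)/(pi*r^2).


cos(2 deg) = 0.99939
pi*r^2 = 253.45
F = 4.97 * 0.99939 / 253.45 = 0.019597

0.019597


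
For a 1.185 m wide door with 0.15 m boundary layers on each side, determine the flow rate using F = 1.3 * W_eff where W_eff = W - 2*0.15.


W_eff = 1.185 - 0.30 = 0.885 m
F = 1.3 * 0.885 = 1.1505 persons/s

1.1505 persons/s


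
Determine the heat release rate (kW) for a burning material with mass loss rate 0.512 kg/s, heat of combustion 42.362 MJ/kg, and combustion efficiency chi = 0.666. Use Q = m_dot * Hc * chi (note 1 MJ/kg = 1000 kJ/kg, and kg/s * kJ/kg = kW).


Hc = 42.362 MJ/kg = 42.362 * 1000 kJ/kg = 42362 kJ/kg
Q = 0.512 kg/s * 42362 kJ/kg * 0.666 = 14445 kW

14445 kW


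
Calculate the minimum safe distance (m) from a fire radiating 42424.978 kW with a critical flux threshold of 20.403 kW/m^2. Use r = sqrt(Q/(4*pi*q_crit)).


4*pi*q_crit = 256.39
Q/(4*pi*q_crit) = 165.47
r = sqrt(165.47) = 12.863 m

12.863 m


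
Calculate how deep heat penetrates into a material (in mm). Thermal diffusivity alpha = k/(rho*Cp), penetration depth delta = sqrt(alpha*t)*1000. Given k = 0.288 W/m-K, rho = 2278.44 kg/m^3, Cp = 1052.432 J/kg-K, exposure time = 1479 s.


alpha = 0.288 / (2278.44 * 1052.432) = 1.2010e-07 m^2/s
alpha * t = 0.00017764
delta = sqrt(0.00017764) * 1000 = 13.328 mm

13.328 mm


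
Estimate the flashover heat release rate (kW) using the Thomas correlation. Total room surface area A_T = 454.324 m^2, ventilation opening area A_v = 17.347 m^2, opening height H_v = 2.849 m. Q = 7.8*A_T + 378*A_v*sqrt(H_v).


7.8*A_T = 3543.7
sqrt(H_v) = 1.6879
378*A_v*sqrt(H_v) = 11068
Q = 3543.7 + 11068 = 14612 kW

14612 kW


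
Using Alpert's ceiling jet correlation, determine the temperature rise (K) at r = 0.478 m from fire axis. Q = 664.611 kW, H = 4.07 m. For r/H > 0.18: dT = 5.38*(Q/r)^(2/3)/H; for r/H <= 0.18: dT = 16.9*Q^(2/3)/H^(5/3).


r/H = 0.478 / 4.07 = 0.11744
r/H <= 0.18, so dT = 16.9*Q^(2/3)/H^(5/3)
Q^(2/3) = 76.157
H^(5/3) = 10.375
dT = 16.9 * 76.157 / 10.375 = 124.05 K

124.05 K


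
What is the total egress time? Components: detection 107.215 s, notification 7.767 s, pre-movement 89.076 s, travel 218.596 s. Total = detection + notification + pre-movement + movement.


Total = 107.215 + 7.767 + 89.076 + 218.596 = 422.654 s

422.654 s


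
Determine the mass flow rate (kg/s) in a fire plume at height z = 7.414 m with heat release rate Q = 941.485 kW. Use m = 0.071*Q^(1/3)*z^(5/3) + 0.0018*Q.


Q^(1/3) = 9.8010
z^(5/3) = 28.190
First term = 0.071 * 9.8010 * 28.190 = 19.616
Second term = 0.0018 * 941.485 = 1.6947
m = 21.311 kg/s

21.311 kg/s


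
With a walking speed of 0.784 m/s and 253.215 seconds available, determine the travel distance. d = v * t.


d = 0.784 * 253.215 = 198.52 m

198.52 m


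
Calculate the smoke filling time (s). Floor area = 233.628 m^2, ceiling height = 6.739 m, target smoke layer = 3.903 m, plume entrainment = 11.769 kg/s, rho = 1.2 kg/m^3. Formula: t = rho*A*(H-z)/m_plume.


H - z = 2.836 m
t = 1.2 * 233.628 * 2.836 / 11.769 = 67.557 s

67.557 s


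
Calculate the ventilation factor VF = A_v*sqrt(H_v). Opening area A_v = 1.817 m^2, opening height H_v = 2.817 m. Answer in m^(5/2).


sqrt(H_v) = 1.6784
VF = 1.817 * 1.6784 = 3.0496 m^(5/2)

3.0496 m^(5/2)


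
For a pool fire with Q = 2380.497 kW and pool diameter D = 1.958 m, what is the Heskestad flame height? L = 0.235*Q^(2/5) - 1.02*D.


Q^(2/5) = 22.422
0.235 * Q^(2/5) = 5.2691
1.02 * D = 1.9972
L = 3.2719 m

3.2719 m


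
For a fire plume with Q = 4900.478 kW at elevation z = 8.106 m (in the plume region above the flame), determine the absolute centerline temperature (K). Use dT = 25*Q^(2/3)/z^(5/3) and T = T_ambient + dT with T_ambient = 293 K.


Q^(2/3) = 288.51
z^(5/3) = 32.710
dT = 25 * 288.51 / 32.710 = 220.51 K
T = 293 + 220.51 = 513.51 K

513.51 K


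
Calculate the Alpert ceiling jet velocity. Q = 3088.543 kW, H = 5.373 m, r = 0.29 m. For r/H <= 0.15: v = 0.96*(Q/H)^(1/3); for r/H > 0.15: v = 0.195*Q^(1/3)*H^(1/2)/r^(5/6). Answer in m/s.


r/H = 0.29 / 5.373 = 0.053974
r/H <= 0.15, so v = 0.96*(Q/H)^(1/3)
Q/H = 574.83
(Q/H)^(1/3) = 8.3147
v = 0.96 * 8.3147 = 7.9821 m/s

7.9821 m/s


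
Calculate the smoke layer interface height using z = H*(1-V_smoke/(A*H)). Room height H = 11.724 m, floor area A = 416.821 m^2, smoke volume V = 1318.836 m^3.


V/(A*H) = 0.26988
1 - 0.26988 = 0.73012
z = 11.724 * 0.73012 = 8.5600 m

8.5600 m


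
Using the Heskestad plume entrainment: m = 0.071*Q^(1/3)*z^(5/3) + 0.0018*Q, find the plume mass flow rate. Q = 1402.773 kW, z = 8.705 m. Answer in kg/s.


Q^(1/3) = 11.194
z^(5/3) = 36.837
First term = 0.071 * 11.194 * 36.837 = 29.278
Second term = 0.0018 * 1402.773 = 2.5250
m = 31.803 kg/s

31.803 kg/s


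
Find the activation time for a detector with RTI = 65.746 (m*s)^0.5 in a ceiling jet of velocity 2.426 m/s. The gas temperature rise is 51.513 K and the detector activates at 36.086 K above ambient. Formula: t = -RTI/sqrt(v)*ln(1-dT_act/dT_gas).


dT_act/dT_gas = 0.70052
ln(1 - 0.70052) = -1.2057
t = -65.746 / sqrt(2.426) * -1.2057 = 50.894 s

50.894 s


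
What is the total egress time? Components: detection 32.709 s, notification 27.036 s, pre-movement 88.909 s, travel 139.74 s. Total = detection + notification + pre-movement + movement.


Total = 32.709 + 27.036 + 88.909 + 139.74 = 288.394 s

288.394 s


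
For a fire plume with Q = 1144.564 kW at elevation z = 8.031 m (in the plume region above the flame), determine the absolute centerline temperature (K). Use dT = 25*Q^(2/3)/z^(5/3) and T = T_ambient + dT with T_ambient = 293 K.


Q^(2/3) = 109.42
z^(5/3) = 32.207
dT = 25 * 109.42 / 32.207 = 84.934 K
T = 293 + 84.934 = 377.93 K

377.93 K


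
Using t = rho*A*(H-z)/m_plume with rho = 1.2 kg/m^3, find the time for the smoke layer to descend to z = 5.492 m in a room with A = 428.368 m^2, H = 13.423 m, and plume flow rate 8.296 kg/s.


H - z = 7.931 m
t = 1.2 * 428.368 * 7.931 / 8.296 = 491.43 s

491.43 s


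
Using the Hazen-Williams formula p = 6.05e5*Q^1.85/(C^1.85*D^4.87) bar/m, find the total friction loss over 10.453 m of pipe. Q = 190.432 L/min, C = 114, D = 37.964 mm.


Q^1.85 = 16501
C^1.85 = 6386.7
D^4.87 = 4.9152e+07
p/m = 0.031802 bar/m
p_total = 0.031802 * 10.453 = 0.33243 bar

0.33243 bar


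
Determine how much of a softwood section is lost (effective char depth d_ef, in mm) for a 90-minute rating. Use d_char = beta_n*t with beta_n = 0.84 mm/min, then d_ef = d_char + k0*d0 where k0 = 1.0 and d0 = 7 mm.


d_char = 0.84 * 90 = 75.6 mm
d_ef = 75.6 + 1.0*7 = 82.6 mm

82.6 mm


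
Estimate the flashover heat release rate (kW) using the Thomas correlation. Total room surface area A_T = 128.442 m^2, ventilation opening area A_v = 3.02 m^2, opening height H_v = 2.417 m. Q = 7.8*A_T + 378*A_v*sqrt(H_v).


7.8*A_T = 1001.8
sqrt(H_v) = 1.5547
378*A_v*sqrt(H_v) = 1774.7
Q = 1001.8 + 1774.7 = 2776.6 kW

2776.6 kW


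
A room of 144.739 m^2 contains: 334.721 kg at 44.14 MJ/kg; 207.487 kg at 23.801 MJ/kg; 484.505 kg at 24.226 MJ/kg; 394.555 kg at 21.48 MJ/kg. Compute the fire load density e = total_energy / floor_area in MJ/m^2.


Total energy = 334.721*44.14 + 207.487*23.801 + 484.505*24.226 + 394.555*21.48
= 14774.58 + 4938.398 + 11737.62 + 8475.041
= 39925.64 MJ
e = 39925.64 / 144.739 = 275.85 MJ/m^2

275.85 MJ/m^2


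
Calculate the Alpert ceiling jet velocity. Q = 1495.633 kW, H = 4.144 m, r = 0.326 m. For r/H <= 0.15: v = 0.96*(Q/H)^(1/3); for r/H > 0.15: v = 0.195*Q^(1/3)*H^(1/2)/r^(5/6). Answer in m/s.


r/H = 0.326 / 4.144 = 0.078668
r/H <= 0.15, so v = 0.96*(Q/H)^(1/3)
Q/H = 360.92
(Q/H)^(1/3) = 7.1198
v = 0.96 * 7.1198 = 6.8350 m/s

6.8350 m/s


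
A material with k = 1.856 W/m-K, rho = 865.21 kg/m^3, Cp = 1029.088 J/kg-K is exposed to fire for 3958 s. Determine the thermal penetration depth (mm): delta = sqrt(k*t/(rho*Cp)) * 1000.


alpha = 1.856 / (865.21 * 1029.088) = 2.0845e-06 m^2/s
alpha * t = 0.0082505
delta = sqrt(0.0082505) * 1000 = 90.832 mm

90.832 mm


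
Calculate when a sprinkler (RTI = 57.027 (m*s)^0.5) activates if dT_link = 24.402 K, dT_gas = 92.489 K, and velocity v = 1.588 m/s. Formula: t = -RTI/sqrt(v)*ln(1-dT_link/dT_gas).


dT_link/dT_gas = 0.26384
ln(1 - 0.26384) = -0.30630
t = -57.027 / sqrt(1.588) * -0.30630 = 13.861 s

13.861 s


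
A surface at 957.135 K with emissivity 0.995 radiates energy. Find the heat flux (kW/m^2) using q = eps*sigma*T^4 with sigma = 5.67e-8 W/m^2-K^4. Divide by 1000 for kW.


T^4 = 8.3925e+11
q = 0.995 * 5.67e-8 * 8.3925e+11 / 1000 = 47.348 kW/m^2

47.348 kW/m^2


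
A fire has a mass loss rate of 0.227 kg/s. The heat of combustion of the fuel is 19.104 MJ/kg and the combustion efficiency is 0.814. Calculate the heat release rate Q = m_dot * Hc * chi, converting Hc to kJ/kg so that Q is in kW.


Hc = 19.104 MJ/kg = 19.104 * 1000 kJ/kg = 19104 kJ/kg
Q = 0.227 kg/s * 19104 kJ/kg * 0.814 = 3530.0 kW

3530.0 kW


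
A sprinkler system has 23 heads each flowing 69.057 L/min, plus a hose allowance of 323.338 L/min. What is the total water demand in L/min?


Sprinkler demand = 23 * 69.057 = 1588.311 L/min
Total = 1588.311 + 323.338 = 1911.649 L/min

1911.649 L/min


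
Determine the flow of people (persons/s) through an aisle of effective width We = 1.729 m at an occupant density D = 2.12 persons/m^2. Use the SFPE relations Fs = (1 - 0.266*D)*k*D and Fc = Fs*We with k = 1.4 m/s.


1 - 0.266*D = 1 - 0.266*2.12 = 0.43608
Fs = 0.43608 * 1.4 * 2.12 = 1.2943 persons/(s*m)
Fc = 1.2943 * 1.729 = 2.2378 persons/s

2.2378 persons/s


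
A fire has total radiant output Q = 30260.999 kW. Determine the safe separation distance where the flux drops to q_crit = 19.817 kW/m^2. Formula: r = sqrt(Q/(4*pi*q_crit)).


4*pi*q_crit = 249.03
Q/(4*pi*q_crit) = 121.52
r = sqrt(121.52) = 11.023 m

11.023 m


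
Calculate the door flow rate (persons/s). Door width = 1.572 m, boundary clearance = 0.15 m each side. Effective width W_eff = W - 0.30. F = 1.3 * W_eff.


W_eff = 1.572 - 0.30 = 1.272 m
F = 1.3 * 1.272 = 1.6536 persons/s

1.6536 persons/s


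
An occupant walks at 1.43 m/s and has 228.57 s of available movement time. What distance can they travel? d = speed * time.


d = 1.43 * 228.57 = 326.86 m

326.86 m


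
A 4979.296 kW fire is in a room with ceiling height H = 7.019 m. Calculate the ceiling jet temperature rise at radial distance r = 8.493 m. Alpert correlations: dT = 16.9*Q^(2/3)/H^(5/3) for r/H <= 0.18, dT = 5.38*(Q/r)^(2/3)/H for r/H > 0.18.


r/H = 8.493 / 7.019 = 1.2100
r/H > 0.18, so dT = 5.38*(Q/r)^(2/3)/H
Q/r = 586.28
(Q/r)^(2/3) = 70.049
dT = 5.38 * 70.049 / 7.019 = 53.692 K

53.692 K


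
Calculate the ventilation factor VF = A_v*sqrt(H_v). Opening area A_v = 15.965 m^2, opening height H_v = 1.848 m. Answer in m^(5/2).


sqrt(H_v) = 1.3594
VF = 15.965 * 1.3594 = 21.703 m^(5/2)

21.703 m^(5/2)


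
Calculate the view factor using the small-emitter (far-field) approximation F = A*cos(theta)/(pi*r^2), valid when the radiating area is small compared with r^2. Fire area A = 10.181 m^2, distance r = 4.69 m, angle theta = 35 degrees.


cos(35 deg) = 0.81915
pi*r^2 = 69.103
F = 10.181 * 0.81915 / 69.103 = 0.12069

0.12069


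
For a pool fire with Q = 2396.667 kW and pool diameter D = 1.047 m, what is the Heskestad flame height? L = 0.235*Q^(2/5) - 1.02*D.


Q^(2/5) = 22.482
0.235 * Q^(2/5) = 5.2834
1.02 * D = 1.0679
L = 4.2154 m

4.2154 m


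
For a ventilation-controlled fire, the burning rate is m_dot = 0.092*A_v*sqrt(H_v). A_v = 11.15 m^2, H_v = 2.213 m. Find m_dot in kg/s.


sqrt(H_v) = 1.4876
m_dot = 0.092 * 11.15 * 1.4876 = 1.5260 kg/s

1.5260 kg/s


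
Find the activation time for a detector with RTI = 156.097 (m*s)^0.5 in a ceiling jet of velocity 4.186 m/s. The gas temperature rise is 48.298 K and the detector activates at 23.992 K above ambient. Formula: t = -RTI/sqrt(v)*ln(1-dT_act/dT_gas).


dT_act/dT_gas = 0.49675
ln(1 - 0.49675) = -0.68667
t = -156.097 / sqrt(4.186) * -0.68667 = 52.389 s

52.389 s


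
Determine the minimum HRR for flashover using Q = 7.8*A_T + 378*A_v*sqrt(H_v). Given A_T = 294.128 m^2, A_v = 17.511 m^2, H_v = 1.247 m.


7.8*A_T = 2294.2
sqrt(H_v) = 1.1167
378*A_v*sqrt(H_v) = 7391.6
Q = 2294.2 + 7391.6 = 9685.8 kW

9685.8 kW


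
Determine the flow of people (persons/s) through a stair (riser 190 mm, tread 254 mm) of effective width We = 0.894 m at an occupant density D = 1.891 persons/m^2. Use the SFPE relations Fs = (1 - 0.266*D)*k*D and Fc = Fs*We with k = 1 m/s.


1 - 0.266*D = 1 - 0.266*1.891 = 0.49699
Fs = 0.49699 * 1 * 1.891 = 0.93982 persons/(s*m)
Fc = 0.93982 * 0.894 = 0.84020 persons/s

0.84020 persons/s


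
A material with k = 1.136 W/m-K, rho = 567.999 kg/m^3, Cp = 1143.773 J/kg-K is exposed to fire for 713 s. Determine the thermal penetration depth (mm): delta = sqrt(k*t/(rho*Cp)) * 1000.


alpha = 1.136 / (567.999 * 1143.773) = 1.7486e-06 m^2/s
alpha * t = 0.0012468
delta = sqrt(0.0012468) * 1000 = 35.309 mm

35.309 mm


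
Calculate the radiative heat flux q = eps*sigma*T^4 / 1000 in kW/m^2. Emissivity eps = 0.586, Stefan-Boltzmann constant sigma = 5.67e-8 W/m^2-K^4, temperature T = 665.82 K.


T^4 = 1.9653e+11
q = 0.586 * 5.67e-8 * 1.9653e+11 / 1000 = 6.5299 kW/m^2

6.5299 kW/m^2


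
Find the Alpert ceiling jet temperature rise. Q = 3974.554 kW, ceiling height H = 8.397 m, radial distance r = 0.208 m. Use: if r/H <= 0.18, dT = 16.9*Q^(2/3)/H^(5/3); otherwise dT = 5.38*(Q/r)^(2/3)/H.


r/H = 0.208 / 8.397 = 0.024771
r/H <= 0.18, so dT = 16.9*Q^(2/3)/H^(5/3)
Q^(2/3) = 250.91
H^(5/3) = 34.690
dT = 16.9 * 250.91 / 34.690 = 122.24 K

122.24 K


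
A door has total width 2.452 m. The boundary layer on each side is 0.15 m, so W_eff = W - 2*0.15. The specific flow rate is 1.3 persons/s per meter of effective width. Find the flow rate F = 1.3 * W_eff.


W_eff = 2.452 - 0.30 = 2.152 m
F = 1.3 * 2.152 = 2.7976 persons/s

2.7976 persons/s


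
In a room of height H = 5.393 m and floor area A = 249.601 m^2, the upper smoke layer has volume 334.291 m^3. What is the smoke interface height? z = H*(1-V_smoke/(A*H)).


V/(A*H) = 0.24834
1 - 0.24834 = 0.75166
z = 5.393 * 0.75166 = 4.0537 m

4.0537 m


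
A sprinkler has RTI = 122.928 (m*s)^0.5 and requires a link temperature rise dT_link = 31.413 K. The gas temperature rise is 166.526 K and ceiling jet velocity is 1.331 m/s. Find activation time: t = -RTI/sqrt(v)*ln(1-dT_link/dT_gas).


dT_link/dT_gas = 0.18864
ln(1 - 0.18864) = -0.20904
t = -122.928 / sqrt(1.331) * -0.20904 = 22.274 s

22.274 s


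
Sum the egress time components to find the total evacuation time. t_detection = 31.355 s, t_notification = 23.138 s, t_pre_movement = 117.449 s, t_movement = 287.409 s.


Total = 31.355 + 23.138 + 117.449 + 287.409 = 459.351 s

459.351 s


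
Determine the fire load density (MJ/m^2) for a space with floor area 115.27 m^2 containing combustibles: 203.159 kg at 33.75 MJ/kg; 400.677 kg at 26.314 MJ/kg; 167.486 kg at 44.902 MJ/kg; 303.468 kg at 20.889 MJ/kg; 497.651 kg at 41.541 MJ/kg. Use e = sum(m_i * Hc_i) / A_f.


Total energy = 203.159*33.75 + 400.677*26.314 + 167.486*44.902 + 303.468*20.889 + 497.651*41.541
= 6856.616 + 10543.41 + 7520.456 + 6339.143 + 20672.92
= 51932.55 MJ
e = 51932.55 / 115.27 = 450.53 MJ/m^2

450.53 MJ/m^2


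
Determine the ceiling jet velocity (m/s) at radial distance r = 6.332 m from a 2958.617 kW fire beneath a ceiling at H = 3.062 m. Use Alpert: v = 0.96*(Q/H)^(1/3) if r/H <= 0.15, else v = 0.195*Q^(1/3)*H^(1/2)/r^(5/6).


r/H = 6.332 / 3.062 = 2.0679
r/H > 0.15, so v = 0.195*Q^(1/3)*H^(1/2)/r^(5/6)
Q^(1/3) = 14.356
H^(1/2) = 1.7499
r^(5/6) = 4.6553
v = 0.195 * 14.356 * 1.7499 / 4.6553 = 1.0522 m/s

1.0522 m/s


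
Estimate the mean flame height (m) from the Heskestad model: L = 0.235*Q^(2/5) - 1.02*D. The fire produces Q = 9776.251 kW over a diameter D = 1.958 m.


Q^(2/5) = 39.452
0.235 * Q^(2/5) = 9.2712
1.02 * D = 1.9972
L = 7.2741 m

7.2741 m


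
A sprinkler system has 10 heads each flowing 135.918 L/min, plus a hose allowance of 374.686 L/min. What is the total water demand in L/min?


Sprinkler demand = 10 * 135.918 = 1359.18 L/min
Total = 1359.18 + 374.686 = 1733.866 L/min

1733.866 L/min


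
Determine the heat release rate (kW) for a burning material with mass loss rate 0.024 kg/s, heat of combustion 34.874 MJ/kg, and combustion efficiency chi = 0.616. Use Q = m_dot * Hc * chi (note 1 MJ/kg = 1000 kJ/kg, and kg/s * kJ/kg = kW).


Hc = 34.874 MJ/kg = 34.874 * 1000 kJ/kg = 34874 kJ/kg
Q = 0.024 kg/s * 34874 kJ/kg * 0.616 = 515.58 kW

515.58 kW


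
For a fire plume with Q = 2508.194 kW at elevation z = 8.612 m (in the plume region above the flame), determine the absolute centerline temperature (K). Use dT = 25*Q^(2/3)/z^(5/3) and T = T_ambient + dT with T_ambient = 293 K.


Q^(2/3) = 184.60
z^(5/3) = 36.183
dT = 25 * 184.60 / 36.183 = 127.55 K
T = 293 + 127.55 = 420.55 K

420.55 K


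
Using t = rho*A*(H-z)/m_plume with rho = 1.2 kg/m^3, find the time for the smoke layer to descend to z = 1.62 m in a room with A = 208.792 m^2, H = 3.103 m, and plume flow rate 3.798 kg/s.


H - z = 1.483 m
t = 1.2 * 208.792 * 1.483 / 3.798 = 97.832 s

97.832 s
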